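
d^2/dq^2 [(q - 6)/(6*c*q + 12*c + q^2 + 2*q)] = 2*(4*(q - 6)*(3*c + q + 1)^2 + (-6*c - 3*q + 4)*(6*c*q + 12*c + q^2 + 2*q))/(6*c*q + 12*c + q^2 + 2*q)^3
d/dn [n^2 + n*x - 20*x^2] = 2*n + x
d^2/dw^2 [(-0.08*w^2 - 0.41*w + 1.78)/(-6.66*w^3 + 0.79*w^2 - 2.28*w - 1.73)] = (7.09689599999999*w^6 + 109.114776*w^5 - 967.667364*w^4 + 125.288674*w^3 - 224.870292*w^2 + 145.651722*w - 26.1273)/(295.408296*w^9 - 105.122772*w^8 + 315.861822*w^7 + 157.736573*w^6 + 53.519544*w^5 + 148.537095*w^4 + 52.954038*w^3 + 19.886523*w^2 + 20.471436*w + 5.177717)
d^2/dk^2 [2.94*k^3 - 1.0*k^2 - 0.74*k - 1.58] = 17.64*k - 2.0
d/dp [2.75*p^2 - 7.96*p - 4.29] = 5.5*p - 7.96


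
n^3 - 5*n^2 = n^2*(n - 5)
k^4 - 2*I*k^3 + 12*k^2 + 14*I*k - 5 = (k - 5*I)*(k + I)^3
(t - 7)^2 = t^2 - 14*t + 49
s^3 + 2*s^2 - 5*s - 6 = (s - 2)*(s + 1)*(s + 3)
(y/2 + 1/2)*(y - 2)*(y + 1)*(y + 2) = y^4/2 + y^3 - 3*y^2/2 - 4*y - 2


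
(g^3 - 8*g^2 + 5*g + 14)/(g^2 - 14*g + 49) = (g^2 - g - 2)/(g - 7)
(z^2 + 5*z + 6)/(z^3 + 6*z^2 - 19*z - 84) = (z + 2)/(z^2 + 3*z - 28)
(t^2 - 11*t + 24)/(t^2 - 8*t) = (t - 3)/t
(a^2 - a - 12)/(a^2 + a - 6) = (a - 4)/(a - 2)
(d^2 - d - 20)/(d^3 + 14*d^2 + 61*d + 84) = (d - 5)/(d^2 + 10*d + 21)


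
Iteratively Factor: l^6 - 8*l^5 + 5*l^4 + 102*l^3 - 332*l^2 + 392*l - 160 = (l - 2)*(l^5 - 6*l^4 - 7*l^3 + 88*l^2 - 156*l + 80) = (l - 2)^2*(l^4 - 4*l^3 - 15*l^2 + 58*l - 40) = (l - 2)^2*(l + 4)*(l^3 - 8*l^2 + 17*l - 10) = (l - 2)^3*(l + 4)*(l^2 - 6*l + 5) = (l - 5)*(l - 2)^3*(l + 4)*(l - 1)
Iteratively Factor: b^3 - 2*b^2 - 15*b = (b)*(b^2 - 2*b - 15) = b*(b - 5)*(b + 3)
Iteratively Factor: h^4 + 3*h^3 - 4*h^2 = (h)*(h^3 + 3*h^2 - 4*h) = h*(h + 4)*(h^2 - h) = h^2*(h + 4)*(h - 1)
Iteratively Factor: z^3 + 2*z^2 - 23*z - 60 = (z + 4)*(z^2 - 2*z - 15) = (z - 5)*(z + 4)*(z + 3)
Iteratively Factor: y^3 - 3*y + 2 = (y + 2)*(y^2 - 2*y + 1) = (y - 1)*(y + 2)*(y - 1)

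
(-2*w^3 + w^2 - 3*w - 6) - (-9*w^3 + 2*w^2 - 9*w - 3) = 7*w^3 - w^2 + 6*w - 3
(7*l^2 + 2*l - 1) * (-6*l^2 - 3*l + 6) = -42*l^4 - 33*l^3 + 42*l^2 + 15*l - 6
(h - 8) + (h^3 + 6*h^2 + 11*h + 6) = h^3 + 6*h^2 + 12*h - 2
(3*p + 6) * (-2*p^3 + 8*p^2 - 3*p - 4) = -6*p^4 + 12*p^3 + 39*p^2 - 30*p - 24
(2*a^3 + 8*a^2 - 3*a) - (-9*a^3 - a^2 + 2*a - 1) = 11*a^3 + 9*a^2 - 5*a + 1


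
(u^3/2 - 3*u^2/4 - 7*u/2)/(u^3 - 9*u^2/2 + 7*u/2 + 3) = u*(2*u^2 - 3*u - 14)/(2*(2*u^3 - 9*u^2 + 7*u + 6))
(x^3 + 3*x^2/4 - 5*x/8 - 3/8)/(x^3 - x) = (x^2 - x/4 - 3/8)/(x*(x - 1))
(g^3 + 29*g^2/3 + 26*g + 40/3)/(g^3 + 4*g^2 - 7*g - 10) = (g^2 + 14*g/3 + 8/3)/(g^2 - g - 2)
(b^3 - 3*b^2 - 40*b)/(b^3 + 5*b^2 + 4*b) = (b^2 - 3*b - 40)/(b^2 + 5*b + 4)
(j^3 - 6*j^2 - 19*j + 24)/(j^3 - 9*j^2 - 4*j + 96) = (j - 1)/(j - 4)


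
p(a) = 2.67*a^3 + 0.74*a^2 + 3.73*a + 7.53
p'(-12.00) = 1139.41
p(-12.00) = -4544.43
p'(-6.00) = 283.21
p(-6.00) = -564.93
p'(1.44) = 22.47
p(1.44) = 22.41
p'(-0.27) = 3.91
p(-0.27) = 6.52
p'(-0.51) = 5.06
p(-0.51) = 5.47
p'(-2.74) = 59.81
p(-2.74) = -52.06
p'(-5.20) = 212.62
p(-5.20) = -367.28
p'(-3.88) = 118.57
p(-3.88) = -151.76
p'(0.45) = 6.02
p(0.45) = 9.60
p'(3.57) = 111.10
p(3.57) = 151.76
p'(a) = 8.01*a^2 + 1.48*a + 3.73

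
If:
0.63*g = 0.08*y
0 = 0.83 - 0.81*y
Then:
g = 0.13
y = 1.02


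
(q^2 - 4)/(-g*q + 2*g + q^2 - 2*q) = (q + 2)/(-g + q)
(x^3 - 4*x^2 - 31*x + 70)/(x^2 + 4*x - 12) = (x^2 - 2*x - 35)/(x + 6)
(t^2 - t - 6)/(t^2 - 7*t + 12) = (t + 2)/(t - 4)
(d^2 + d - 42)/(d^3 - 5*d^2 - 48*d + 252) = 1/(d - 6)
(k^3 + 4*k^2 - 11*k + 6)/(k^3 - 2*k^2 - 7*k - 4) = (-k^3 - 4*k^2 + 11*k - 6)/(-k^3 + 2*k^2 + 7*k + 4)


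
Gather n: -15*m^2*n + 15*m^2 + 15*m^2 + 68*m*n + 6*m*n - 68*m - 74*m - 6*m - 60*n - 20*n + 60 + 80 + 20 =30*m^2 - 148*m + n*(-15*m^2 + 74*m - 80) + 160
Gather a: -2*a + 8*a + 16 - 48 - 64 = 6*a - 96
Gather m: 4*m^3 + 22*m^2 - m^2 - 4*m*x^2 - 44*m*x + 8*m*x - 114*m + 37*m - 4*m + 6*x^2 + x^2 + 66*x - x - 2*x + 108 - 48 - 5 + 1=4*m^3 + 21*m^2 + m*(-4*x^2 - 36*x - 81) + 7*x^2 + 63*x + 56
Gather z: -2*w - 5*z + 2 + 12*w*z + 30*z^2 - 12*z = -2*w + 30*z^2 + z*(12*w - 17) + 2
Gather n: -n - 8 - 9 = -n - 17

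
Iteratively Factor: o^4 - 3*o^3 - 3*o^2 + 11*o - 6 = (o - 1)*(o^3 - 2*o^2 - 5*o + 6) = (o - 1)*(o + 2)*(o^2 - 4*o + 3) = (o - 3)*(o - 1)*(o + 2)*(o - 1)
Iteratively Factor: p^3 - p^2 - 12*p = (p)*(p^2 - p - 12) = p*(p - 4)*(p + 3)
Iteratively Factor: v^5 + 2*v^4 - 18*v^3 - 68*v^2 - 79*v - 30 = (v + 1)*(v^4 + v^3 - 19*v^2 - 49*v - 30) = (v + 1)*(v + 2)*(v^3 - v^2 - 17*v - 15) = (v + 1)^2*(v + 2)*(v^2 - 2*v - 15) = (v + 1)^2*(v + 2)*(v + 3)*(v - 5)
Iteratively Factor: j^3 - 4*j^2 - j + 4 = (j - 4)*(j^2 - 1) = (j - 4)*(j + 1)*(j - 1)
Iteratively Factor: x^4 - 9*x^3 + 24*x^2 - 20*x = (x - 5)*(x^3 - 4*x^2 + 4*x) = (x - 5)*(x - 2)*(x^2 - 2*x) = (x - 5)*(x - 2)^2*(x)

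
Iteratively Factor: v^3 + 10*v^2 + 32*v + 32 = (v + 4)*(v^2 + 6*v + 8) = (v + 2)*(v + 4)*(v + 4)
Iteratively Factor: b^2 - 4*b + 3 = (b - 3)*(b - 1)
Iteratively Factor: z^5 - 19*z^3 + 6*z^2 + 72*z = (z - 3)*(z^4 + 3*z^3 - 10*z^2 - 24*z) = z*(z - 3)*(z^3 + 3*z^2 - 10*z - 24) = z*(z - 3)^2*(z^2 + 6*z + 8) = z*(z - 3)^2*(z + 2)*(z + 4)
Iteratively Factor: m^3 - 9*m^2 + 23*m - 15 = (m - 3)*(m^2 - 6*m + 5) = (m - 5)*(m - 3)*(m - 1)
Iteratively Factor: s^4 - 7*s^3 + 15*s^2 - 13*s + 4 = (s - 1)*(s^3 - 6*s^2 + 9*s - 4) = (s - 4)*(s - 1)*(s^2 - 2*s + 1) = (s - 4)*(s - 1)^2*(s - 1)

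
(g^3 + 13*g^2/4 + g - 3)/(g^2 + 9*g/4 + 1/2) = (4*g^2 + 5*g - 6)/(4*g + 1)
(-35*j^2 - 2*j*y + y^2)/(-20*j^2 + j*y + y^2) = (-7*j + y)/(-4*j + y)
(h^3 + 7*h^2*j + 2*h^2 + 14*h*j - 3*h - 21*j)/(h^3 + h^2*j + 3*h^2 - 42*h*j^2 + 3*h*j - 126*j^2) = (h - 1)/(h - 6*j)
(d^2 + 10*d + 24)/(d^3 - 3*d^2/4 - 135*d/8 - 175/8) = 8*(d^2 + 10*d + 24)/(8*d^3 - 6*d^2 - 135*d - 175)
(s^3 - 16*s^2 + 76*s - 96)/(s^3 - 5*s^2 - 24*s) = (s^2 - 8*s + 12)/(s*(s + 3))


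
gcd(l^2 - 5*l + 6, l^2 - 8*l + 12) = l - 2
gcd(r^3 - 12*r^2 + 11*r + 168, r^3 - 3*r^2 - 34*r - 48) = r^2 - 5*r - 24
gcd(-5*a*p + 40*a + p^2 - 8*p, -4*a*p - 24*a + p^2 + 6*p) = 1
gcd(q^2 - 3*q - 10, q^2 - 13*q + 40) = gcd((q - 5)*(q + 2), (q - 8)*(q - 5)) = q - 5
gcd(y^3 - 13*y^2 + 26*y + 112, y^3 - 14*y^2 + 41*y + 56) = y^2 - 15*y + 56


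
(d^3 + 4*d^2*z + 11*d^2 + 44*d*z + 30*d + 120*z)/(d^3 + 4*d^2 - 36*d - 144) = (d^2 + 4*d*z + 5*d + 20*z)/(d^2 - 2*d - 24)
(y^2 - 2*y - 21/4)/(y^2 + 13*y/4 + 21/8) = 2*(2*y - 7)/(4*y + 7)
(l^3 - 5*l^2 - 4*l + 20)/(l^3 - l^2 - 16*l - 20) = (l - 2)/(l + 2)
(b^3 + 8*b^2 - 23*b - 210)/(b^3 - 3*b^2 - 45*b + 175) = (b + 6)/(b - 5)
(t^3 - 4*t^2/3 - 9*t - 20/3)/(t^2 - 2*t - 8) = (3*t^2 + 8*t + 5)/(3*(t + 2))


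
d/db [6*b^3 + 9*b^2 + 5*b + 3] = 18*b^2 + 18*b + 5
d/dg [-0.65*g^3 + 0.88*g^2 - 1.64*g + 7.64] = -1.95*g^2 + 1.76*g - 1.64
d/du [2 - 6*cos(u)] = 6*sin(u)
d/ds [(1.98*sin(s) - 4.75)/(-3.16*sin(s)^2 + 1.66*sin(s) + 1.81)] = (6.2568*sin(s)^2 - 30.02*sin(s) + 11.4688)*cos(s)/(9.9856*sin(s)^4 - 10.4912*sin(s)^3 - 8.6836*sin(s)^2 + 6.0092*sin(s) + 3.2761)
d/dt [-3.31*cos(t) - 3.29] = 3.31*sin(t)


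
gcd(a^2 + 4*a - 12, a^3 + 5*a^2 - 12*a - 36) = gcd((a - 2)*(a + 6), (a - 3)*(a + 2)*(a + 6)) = a + 6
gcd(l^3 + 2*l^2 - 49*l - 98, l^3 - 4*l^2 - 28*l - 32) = l + 2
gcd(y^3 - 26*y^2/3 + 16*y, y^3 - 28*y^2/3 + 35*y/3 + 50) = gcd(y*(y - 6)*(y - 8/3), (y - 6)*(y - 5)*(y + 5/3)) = y - 6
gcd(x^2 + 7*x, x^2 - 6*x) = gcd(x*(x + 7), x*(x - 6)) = x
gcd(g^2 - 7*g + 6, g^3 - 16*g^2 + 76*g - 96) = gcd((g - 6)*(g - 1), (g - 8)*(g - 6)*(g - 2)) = g - 6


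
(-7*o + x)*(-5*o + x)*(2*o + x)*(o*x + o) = 70*o^4*x + 70*o^4 + 11*o^3*x^2 + 11*o^3*x - 10*o^2*x^3 - 10*o^2*x^2 + o*x^4 + o*x^3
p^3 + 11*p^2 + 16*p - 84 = (p - 2)*(p + 6)*(p + 7)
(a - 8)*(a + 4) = a^2 - 4*a - 32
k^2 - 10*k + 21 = (k - 7)*(k - 3)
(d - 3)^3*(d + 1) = d^4 - 8*d^3 + 18*d^2 - 27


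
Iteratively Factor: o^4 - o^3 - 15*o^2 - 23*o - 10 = (o + 1)*(o^3 - 2*o^2 - 13*o - 10) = (o - 5)*(o + 1)*(o^2 + 3*o + 2) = (o - 5)*(o + 1)^2*(o + 2)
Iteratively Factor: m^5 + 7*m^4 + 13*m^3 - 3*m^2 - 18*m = (m - 1)*(m^4 + 8*m^3 + 21*m^2 + 18*m) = m*(m - 1)*(m^3 + 8*m^2 + 21*m + 18) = m*(m - 1)*(m + 3)*(m^2 + 5*m + 6) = m*(m - 1)*(m + 3)^2*(m + 2)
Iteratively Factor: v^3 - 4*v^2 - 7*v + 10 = (v - 1)*(v^2 - 3*v - 10) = (v - 5)*(v - 1)*(v + 2)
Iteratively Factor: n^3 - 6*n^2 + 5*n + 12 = (n - 3)*(n^2 - 3*n - 4) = (n - 4)*(n - 3)*(n + 1)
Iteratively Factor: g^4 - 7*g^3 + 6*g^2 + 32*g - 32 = (g - 4)*(g^3 - 3*g^2 - 6*g + 8) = (g - 4)^2*(g^2 + g - 2) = (g - 4)^2*(g + 2)*(g - 1)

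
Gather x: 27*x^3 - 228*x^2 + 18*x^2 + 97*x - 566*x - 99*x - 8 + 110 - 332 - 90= 27*x^3 - 210*x^2 - 568*x - 320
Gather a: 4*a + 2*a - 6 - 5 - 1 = 6*a - 12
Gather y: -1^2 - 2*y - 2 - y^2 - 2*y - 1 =-y^2 - 4*y - 4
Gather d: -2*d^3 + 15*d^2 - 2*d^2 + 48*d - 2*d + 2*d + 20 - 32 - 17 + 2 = -2*d^3 + 13*d^2 + 48*d - 27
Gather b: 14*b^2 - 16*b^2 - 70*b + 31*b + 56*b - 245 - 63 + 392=-2*b^2 + 17*b + 84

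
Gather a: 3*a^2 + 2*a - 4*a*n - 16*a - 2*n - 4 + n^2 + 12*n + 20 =3*a^2 + a*(-4*n - 14) + n^2 + 10*n + 16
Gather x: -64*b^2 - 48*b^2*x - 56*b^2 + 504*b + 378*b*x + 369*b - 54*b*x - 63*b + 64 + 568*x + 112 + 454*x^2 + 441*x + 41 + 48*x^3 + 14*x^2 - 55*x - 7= -120*b^2 + 810*b + 48*x^3 + 468*x^2 + x*(-48*b^2 + 324*b + 954) + 210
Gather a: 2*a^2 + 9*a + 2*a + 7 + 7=2*a^2 + 11*a + 14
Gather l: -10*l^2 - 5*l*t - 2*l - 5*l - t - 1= -10*l^2 + l*(-5*t - 7) - t - 1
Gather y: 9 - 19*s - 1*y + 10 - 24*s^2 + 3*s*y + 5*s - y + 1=-24*s^2 - 14*s + y*(3*s - 2) + 20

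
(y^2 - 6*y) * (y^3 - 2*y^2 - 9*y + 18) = y^5 - 8*y^4 + 3*y^3 + 72*y^2 - 108*y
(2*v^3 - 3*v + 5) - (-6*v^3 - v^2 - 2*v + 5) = 8*v^3 + v^2 - v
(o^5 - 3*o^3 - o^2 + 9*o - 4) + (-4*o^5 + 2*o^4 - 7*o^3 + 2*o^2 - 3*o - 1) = -3*o^5 + 2*o^4 - 10*o^3 + o^2 + 6*o - 5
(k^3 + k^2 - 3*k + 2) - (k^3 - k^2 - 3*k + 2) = 2*k^2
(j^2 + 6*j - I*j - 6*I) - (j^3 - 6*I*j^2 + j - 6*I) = -j^3 + j^2 + 6*I*j^2 + 5*j - I*j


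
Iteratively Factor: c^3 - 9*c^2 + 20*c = (c)*(c^2 - 9*c + 20) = c*(c - 4)*(c - 5)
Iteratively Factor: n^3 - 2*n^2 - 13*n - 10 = (n + 2)*(n^2 - 4*n - 5) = (n + 1)*(n + 2)*(n - 5)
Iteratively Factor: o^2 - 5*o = (o)*(o - 5)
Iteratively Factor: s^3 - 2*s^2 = (s)*(s^2 - 2*s) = s*(s - 2)*(s)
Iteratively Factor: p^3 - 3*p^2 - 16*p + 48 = (p + 4)*(p^2 - 7*p + 12) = (p - 4)*(p + 4)*(p - 3)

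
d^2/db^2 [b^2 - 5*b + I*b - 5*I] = 2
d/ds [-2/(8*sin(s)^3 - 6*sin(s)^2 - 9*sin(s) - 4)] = 6*(8*sin(s)^2 - 4*sin(s) - 3)*cos(s)/(-8*sin(s)^3 + 6*sin(s)^2 + 9*sin(s) + 4)^2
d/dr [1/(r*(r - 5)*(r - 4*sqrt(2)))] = (-r*(r - 5) - r*(r - 4*sqrt(2)) - (r - 5)*(r - 4*sqrt(2)))/(r^2*(r - 5)^2*(r - 4*sqrt(2))^2)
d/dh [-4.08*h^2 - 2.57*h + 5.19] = -8.16*h - 2.57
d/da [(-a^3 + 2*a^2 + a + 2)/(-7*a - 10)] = 2*(7*a^3 + 8*a^2 - 20*a + 2)/(49*a^2 + 140*a + 100)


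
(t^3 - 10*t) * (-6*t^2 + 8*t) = -6*t^5 + 8*t^4 + 60*t^3 - 80*t^2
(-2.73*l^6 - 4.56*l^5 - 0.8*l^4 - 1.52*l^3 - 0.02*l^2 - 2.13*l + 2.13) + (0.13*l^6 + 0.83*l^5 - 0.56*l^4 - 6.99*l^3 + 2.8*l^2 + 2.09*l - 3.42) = -2.6*l^6 - 3.73*l^5 - 1.36*l^4 - 8.51*l^3 + 2.78*l^2 - 0.04*l - 1.29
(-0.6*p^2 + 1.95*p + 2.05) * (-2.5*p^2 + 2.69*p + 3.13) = 1.5*p^4 - 6.489*p^3 - 1.7575*p^2 + 11.618*p + 6.4165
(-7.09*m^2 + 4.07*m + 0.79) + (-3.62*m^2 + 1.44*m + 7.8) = -10.71*m^2 + 5.51*m + 8.59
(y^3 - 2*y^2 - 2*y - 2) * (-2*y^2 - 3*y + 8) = -2*y^5 + y^4 + 18*y^3 - 6*y^2 - 10*y - 16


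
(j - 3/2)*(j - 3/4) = j^2 - 9*j/4 + 9/8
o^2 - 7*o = o*(o - 7)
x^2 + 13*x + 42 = (x + 6)*(x + 7)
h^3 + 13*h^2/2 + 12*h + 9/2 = (h + 1/2)*(h + 3)^2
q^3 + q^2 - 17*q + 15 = (q - 3)*(q - 1)*(q + 5)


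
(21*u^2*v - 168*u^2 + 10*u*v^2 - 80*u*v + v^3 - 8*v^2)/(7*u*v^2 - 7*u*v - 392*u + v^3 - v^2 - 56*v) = (3*u + v)/(v + 7)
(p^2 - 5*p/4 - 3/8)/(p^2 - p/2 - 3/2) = (p + 1/4)/(p + 1)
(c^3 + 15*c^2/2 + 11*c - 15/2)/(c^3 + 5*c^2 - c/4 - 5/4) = 2*(c + 3)/(2*c + 1)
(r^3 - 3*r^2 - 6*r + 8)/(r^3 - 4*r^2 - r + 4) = (r + 2)/(r + 1)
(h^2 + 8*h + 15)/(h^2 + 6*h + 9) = (h + 5)/(h + 3)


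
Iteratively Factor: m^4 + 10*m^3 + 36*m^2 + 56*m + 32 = (m + 2)*(m^3 + 8*m^2 + 20*m + 16) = (m + 2)^2*(m^2 + 6*m + 8) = (m + 2)^2*(m + 4)*(m + 2)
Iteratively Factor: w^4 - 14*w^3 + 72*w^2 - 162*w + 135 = (w - 3)*(w^3 - 11*w^2 + 39*w - 45) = (w - 5)*(w - 3)*(w^2 - 6*w + 9) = (w - 5)*(w - 3)^2*(w - 3)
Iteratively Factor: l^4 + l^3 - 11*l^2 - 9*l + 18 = (l - 3)*(l^3 + 4*l^2 + l - 6) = (l - 3)*(l - 1)*(l^2 + 5*l + 6) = (l - 3)*(l - 1)*(l + 3)*(l + 2)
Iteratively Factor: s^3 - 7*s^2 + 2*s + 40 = (s - 4)*(s^2 - 3*s - 10) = (s - 4)*(s + 2)*(s - 5)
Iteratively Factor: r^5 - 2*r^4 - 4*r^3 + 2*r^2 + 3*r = (r - 1)*(r^4 - r^3 - 5*r^2 - 3*r) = (r - 1)*(r + 1)*(r^3 - 2*r^2 - 3*r) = r*(r - 1)*(r + 1)*(r^2 - 2*r - 3) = r*(r - 1)*(r + 1)^2*(r - 3)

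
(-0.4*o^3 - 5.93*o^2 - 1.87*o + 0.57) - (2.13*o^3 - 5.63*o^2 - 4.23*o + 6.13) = -2.53*o^3 - 0.3*o^2 + 2.36*o - 5.56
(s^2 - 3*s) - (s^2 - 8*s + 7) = 5*s - 7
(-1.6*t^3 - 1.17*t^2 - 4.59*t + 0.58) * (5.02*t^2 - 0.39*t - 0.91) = -8.032*t^5 - 5.2494*t^4 - 21.1295*t^3 + 5.7664*t^2 + 3.9507*t - 0.5278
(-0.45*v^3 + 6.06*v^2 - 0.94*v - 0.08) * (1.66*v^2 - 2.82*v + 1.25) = -0.747*v^5 + 11.3286*v^4 - 19.2121*v^3 + 10.093*v^2 - 0.9494*v - 0.1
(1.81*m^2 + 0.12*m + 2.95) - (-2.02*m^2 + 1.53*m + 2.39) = 3.83*m^2 - 1.41*m + 0.56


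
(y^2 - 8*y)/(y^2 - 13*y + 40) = y/(y - 5)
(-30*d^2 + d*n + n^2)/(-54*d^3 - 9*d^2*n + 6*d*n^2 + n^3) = (5*d - n)/(9*d^2 - n^2)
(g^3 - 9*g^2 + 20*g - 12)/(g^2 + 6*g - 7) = (g^2 - 8*g + 12)/(g + 7)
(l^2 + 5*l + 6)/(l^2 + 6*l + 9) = (l + 2)/(l + 3)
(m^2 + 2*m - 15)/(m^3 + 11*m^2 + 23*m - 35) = (m - 3)/(m^2 + 6*m - 7)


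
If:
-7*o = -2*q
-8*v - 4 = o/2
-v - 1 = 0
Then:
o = 8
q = 28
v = -1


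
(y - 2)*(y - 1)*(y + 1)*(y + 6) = y^4 + 4*y^3 - 13*y^2 - 4*y + 12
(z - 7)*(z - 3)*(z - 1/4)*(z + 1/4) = z^4 - 10*z^3 + 335*z^2/16 + 5*z/8 - 21/16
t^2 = t^2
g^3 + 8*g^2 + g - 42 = (g - 2)*(g + 3)*(g + 7)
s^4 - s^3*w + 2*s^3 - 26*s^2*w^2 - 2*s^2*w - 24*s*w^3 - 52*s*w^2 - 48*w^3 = (s + 2)*(s - 6*w)*(s + w)*(s + 4*w)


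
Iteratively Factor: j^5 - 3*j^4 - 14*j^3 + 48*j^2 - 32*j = (j - 1)*(j^4 - 2*j^3 - 16*j^2 + 32*j) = (j - 1)*(j + 4)*(j^3 - 6*j^2 + 8*j) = (j - 2)*(j - 1)*(j + 4)*(j^2 - 4*j) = (j - 4)*(j - 2)*(j - 1)*(j + 4)*(j)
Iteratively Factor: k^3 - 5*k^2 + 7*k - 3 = (k - 1)*(k^2 - 4*k + 3) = (k - 1)^2*(k - 3)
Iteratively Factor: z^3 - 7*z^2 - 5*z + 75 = (z + 3)*(z^2 - 10*z + 25) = (z - 5)*(z + 3)*(z - 5)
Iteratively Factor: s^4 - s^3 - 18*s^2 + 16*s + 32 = (s - 4)*(s^3 + 3*s^2 - 6*s - 8) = (s - 4)*(s - 2)*(s^2 + 5*s + 4) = (s - 4)*(s - 2)*(s + 4)*(s + 1)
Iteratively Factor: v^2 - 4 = (v + 2)*(v - 2)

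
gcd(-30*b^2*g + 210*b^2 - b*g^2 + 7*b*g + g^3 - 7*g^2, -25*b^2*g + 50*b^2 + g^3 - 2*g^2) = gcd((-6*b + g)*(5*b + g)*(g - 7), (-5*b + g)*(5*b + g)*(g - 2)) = 5*b + g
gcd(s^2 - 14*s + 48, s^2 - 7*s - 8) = s - 8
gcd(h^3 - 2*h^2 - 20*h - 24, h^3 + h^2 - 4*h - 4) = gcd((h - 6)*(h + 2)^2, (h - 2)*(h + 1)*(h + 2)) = h + 2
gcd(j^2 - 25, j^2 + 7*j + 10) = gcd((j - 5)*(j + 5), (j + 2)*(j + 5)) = j + 5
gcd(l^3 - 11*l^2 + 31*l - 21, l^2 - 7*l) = l - 7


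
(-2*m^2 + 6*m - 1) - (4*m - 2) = -2*m^2 + 2*m + 1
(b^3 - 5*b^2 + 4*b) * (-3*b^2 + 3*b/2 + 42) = -3*b^5 + 33*b^4/2 + 45*b^3/2 - 204*b^2 + 168*b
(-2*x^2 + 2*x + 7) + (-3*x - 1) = -2*x^2 - x + 6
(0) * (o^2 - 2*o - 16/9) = 0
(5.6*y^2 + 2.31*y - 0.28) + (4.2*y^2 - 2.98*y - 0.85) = 9.8*y^2 - 0.67*y - 1.13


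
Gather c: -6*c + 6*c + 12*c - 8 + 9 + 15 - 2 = 12*c + 14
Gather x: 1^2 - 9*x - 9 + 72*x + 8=63*x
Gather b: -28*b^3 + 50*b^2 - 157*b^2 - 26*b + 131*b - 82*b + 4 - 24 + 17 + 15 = -28*b^3 - 107*b^2 + 23*b + 12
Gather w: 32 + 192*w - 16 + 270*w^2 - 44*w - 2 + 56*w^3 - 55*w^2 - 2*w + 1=56*w^3 + 215*w^2 + 146*w + 15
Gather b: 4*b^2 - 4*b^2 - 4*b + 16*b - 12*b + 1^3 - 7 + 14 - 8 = 0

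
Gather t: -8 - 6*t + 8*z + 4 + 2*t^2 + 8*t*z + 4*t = 2*t^2 + t*(8*z - 2) + 8*z - 4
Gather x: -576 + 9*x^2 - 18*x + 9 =9*x^2 - 18*x - 567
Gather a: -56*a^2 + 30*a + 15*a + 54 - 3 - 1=-56*a^2 + 45*a + 50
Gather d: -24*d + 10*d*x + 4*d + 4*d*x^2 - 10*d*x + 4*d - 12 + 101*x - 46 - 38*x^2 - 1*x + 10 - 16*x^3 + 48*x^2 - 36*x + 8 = d*(4*x^2 - 16) - 16*x^3 + 10*x^2 + 64*x - 40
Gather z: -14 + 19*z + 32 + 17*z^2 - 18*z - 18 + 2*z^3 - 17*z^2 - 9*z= 2*z^3 - 8*z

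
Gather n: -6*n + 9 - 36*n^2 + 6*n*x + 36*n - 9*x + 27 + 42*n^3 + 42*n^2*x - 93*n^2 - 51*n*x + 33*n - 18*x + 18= 42*n^3 + n^2*(42*x - 129) + n*(63 - 45*x) - 27*x + 54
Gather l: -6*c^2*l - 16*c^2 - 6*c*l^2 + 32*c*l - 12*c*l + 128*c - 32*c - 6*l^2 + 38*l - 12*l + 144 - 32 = -16*c^2 + 96*c + l^2*(-6*c - 6) + l*(-6*c^2 + 20*c + 26) + 112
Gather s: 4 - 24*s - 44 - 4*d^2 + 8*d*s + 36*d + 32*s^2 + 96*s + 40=-4*d^2 + 36*d + 32*s^2 + s*(8*d + 72)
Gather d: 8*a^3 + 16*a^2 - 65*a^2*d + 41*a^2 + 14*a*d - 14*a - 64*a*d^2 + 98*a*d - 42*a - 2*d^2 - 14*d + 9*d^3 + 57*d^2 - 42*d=8*a^3 + 57*a^2 - 56*a + 9*d^3 + d^2*(55 - 64*a) + d*(-65*a^2 + 112*a - 56)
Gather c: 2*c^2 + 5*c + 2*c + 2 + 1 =2*c^2 + 7*c + 3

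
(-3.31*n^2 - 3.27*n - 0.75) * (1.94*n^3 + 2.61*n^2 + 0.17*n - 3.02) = -6.4214*n^5 - 14.9829*n^4 - 10.5524*n^3 + 7.4828*n^2 + 9.7479*n + 2.265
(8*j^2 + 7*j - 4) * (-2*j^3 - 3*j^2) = -16*j^5 - 38*j^4 - 13*j^3 + 12*j^2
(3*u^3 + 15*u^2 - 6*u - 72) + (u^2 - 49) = 3*u^3 + 16*u^2 - 6*u - 121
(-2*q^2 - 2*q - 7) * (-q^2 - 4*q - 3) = 2*q^4 + 10*q^3 + 21*q^2 + 34*q + 21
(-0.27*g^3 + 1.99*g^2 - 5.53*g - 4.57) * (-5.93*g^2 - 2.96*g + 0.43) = 1.6011*g^5 - 11.0015*g^4 + 26.7864*g^3 + 44.3246*g^2 + 11.1493*g - 1.9651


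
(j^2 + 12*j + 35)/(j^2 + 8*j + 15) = (j + 7)/(j + 3)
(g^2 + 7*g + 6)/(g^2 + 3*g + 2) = (g + 6)/(g + 2)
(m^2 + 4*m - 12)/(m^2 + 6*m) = (m - 2)/m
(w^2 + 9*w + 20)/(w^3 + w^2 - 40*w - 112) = (w + 5)/(w^2 - 3*w - 28)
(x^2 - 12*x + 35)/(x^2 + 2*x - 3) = (x^2 - 12*x + 35)/(x^2 + 2*x - 3)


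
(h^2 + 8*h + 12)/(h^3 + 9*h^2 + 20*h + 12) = 1/(h + 1)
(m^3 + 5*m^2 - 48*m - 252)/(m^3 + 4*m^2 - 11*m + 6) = (m^2 - m - 42)/(m^2 - 2*m + 1)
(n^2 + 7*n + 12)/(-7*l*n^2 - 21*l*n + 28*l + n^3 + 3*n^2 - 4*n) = (-n - 3)/(7*l*n - 7*l - n^2 + n)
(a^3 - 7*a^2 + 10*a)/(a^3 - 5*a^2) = (a - 2)/a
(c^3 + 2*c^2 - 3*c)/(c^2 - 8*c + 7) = c*(c + 3)/(c - 7)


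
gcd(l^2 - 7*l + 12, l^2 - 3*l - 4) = l - 4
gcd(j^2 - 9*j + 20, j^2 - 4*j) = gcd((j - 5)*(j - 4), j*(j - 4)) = j - 4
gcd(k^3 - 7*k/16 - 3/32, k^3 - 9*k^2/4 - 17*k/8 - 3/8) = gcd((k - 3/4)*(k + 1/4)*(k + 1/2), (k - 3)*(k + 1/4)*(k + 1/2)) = k^2 + 3*k/4 + 1/8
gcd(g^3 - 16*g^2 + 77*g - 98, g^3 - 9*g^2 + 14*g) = g^2 - 9*g + 14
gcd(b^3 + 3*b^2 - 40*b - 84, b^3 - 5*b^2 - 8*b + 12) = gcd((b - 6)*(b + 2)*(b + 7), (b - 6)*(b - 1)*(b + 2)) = b^2 - 4*b - 12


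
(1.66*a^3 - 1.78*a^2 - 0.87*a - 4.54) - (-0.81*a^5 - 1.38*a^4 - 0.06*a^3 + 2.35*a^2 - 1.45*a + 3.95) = 0.81*a^5 + 1.38*a^4 + 1.72*a^3 - 4.13*a^2 + 0.58*a - 8.49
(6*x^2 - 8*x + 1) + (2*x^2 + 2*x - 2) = 8*x^2 - 6*x - 1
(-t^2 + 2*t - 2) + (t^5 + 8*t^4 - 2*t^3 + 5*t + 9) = t^5 + 8*t^4 - 2*t^3 - t^2 + 7*t + 7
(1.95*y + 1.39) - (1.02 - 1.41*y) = 3.36*y + 0.37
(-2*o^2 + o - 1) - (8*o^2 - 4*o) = -10*o^2 + 5*o - 1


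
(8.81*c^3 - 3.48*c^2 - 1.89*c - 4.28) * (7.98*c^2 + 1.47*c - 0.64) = 70.3038*c^5 - 14.8197*c^4 - 25.8362*c^3 - 34.7055*c^2 - 5.082*c + 2.7392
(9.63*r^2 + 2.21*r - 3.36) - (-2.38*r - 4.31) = 9.63*r^2 + 4.59*r + 0.95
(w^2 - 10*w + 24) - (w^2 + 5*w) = 24 - 15*w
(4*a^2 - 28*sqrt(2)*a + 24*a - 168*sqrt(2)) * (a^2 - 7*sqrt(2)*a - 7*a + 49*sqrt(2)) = 4*a^4 - 56*sqrt(2)*a^3 - 4*a^3 + 56*sqrt(2)*a^2 + 224*a^2 - 392*a + 2352*sqrt(2)*a - 16464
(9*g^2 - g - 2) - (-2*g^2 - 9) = 11*g^2 - g + 7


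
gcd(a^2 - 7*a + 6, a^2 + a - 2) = a - 1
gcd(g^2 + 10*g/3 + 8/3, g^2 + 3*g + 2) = g + 2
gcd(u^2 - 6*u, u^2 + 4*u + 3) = 1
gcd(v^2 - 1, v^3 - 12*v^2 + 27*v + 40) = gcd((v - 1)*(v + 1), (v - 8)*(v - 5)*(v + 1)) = v + 1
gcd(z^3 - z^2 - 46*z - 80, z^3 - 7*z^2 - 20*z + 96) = z - 8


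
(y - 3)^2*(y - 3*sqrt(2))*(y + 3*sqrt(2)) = y^4 - 6*y^3 - 9*y^2 + 108*y - 162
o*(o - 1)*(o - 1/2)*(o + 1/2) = o^4 - o^3 - o^2/4 + o/4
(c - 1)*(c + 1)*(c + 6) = c^3 + 6*c^2 - c - 6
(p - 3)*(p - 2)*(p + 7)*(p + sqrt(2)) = p^4 + sqrt(2)*p^3 + 2*p^3 - 29*p^2 + 2*sqrt(2)*p^2 - 29*sqrt(2)*p + 42*p + 42*sqrt(2)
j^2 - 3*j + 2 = (j - 2)*(j - 1)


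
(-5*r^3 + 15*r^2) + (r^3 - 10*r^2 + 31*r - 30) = -4*r^3 + 5*r^2 + 31*r - 30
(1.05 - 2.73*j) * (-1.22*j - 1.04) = 3.3306*j^2 + 1.5582*j - 1.092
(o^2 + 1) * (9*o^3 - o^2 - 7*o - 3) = 9*o^5 - o^4 + 2*o^3 - 4*o^2 - 7*o - 3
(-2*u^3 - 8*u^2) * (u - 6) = -2*u^4 + 4*u^3 + 48*u^2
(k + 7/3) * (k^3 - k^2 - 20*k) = k^4 + 4*k^3/3 - 67*k^2/3 - 140*k/3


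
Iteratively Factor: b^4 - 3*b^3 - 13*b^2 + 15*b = (b - 1)*(b^3 - 2*b^2 - 15*b) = (b - 1)*(b + 3)*(b^2 - 5*b) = (b - 5)*(b - 1)*(b + 3)*(b)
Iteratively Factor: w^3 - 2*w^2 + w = (w - 1)*(w^2 - w) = (w - 1)^2*(w)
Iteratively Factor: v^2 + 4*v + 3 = (v + 1)*(v + 3)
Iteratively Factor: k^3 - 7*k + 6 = (k - 1)*(k^2 + k - 6) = (k - 1)*(k + 3)*(k - 2)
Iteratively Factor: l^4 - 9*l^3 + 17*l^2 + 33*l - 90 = (l - 3)*(l^3 - 6*l^2 - l + 30) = (l - 3)^2*(l^2 - 3*l - 10) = (l - 5)*(l - 3)^2*(l + 2)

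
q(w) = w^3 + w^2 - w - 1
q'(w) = 3*w^2 + 2*w - 1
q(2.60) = 20.74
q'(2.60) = 24.48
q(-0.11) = -0.88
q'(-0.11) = -1.18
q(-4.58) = -71.52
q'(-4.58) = 52.77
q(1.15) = 0.69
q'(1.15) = 5.27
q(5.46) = 186.12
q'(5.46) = 99.35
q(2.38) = 15.77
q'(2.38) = 20.75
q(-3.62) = -31.71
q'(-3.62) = 31.07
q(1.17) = 0.80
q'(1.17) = 5.45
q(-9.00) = -640.00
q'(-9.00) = 224.00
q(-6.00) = -175.00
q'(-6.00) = 95.00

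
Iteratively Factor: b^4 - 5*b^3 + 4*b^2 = (b)*(b^3 - 5*b^2 + 4*b) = b*(b - 4)*(b^2 - b) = b^2*(b - 4)*(b - 1)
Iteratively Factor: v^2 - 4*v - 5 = (v + 1)*(v - 5)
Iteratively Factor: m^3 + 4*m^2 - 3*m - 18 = (m + 3)*(m^2 + m - 6) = (m + 3)^2*(m - 2)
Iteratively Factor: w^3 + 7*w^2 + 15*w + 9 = (w + 1)*(w^2 + 6*w + 9) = (w + 1)*(w + 3)*(w + 3)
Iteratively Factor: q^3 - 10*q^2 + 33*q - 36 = (q - 4)*(q^2 - 6*q + 9) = (q - 4)*(q - 3)*(q - 3)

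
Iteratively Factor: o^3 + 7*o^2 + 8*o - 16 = (o + 4)*(o^2 + 3*o - 4) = (o - 1)*(o + 4)*(o + 4)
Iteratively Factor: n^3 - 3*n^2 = (n - 3)*(n^2) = n*(n - 3)*(n)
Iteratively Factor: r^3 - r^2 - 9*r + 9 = (r - 3)*(r^2 + 2*r - 3) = (r - 3)*(r + 3)*(r - 1)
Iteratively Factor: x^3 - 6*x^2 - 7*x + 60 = (x - 5)*(x^2 - x - 12) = (x - 5)*(x + 3)*(x - 4)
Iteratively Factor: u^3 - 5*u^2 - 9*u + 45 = (u - 3)*(u^2 - 2*u - 15) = (u - 3)*(u + 3)*(u - 5)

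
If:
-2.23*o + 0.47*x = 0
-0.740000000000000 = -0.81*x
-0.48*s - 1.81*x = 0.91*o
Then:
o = 0.19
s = -3.81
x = 0.91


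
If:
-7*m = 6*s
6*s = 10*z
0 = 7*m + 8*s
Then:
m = 0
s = 0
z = 0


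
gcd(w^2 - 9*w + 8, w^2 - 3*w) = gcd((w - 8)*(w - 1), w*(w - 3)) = 1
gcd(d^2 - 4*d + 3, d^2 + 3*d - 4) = d - 1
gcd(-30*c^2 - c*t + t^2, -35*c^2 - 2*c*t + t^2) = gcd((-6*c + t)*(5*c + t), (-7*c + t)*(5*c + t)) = 5*c + t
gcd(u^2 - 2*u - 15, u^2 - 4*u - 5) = u - 5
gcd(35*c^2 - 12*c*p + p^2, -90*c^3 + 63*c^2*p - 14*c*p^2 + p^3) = -5*c + p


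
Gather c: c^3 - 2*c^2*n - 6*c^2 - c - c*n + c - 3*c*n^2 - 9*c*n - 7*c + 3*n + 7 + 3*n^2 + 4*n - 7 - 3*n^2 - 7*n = c^3 + c^2*(-2*n - 6) + c*(-3*n^2 - 10*n - 7)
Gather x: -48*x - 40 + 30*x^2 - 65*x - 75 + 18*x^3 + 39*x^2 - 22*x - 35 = 18*x^3 + 69*x^2 - 135*x - 150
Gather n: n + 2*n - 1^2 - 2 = 3*n - 3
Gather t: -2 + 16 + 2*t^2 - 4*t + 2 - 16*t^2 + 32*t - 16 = -14*t^2 + 28*t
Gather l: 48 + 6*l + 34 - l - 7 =5*l + 75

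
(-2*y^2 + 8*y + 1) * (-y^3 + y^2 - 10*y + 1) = 2*y^5 - 10*y^4 + 27*y^3 - 81*y^2 - 2*y + 1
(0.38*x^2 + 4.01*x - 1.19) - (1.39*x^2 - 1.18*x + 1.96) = -1.01*x^2 + 5.19*x - 3.15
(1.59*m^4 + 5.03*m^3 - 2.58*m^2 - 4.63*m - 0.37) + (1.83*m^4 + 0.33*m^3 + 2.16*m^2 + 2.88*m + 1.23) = 3.42*m^4 + 5.36*m^3 - 0.42*m^2 - 1.75*m + 0.86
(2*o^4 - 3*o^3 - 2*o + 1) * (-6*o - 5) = -12*o^5 + 8*o^4 + 15*o^3 + 12*o^2 + 4*o - 5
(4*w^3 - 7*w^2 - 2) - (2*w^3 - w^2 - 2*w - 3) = 2*w^3 - 6*w^2 + 2*w + 1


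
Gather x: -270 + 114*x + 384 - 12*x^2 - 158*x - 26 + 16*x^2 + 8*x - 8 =4*x^2 - 36*x + 80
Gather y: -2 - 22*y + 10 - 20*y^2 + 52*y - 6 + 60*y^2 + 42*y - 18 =40*y^2 + 72*y - 16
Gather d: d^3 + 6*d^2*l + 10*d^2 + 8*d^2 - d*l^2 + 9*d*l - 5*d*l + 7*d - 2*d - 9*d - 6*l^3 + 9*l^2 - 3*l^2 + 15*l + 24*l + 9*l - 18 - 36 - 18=d^3 + d^2*(6*l + 18) + d*(-l^2 + 4*l - 4) - 6*l^3 + 6*l^2 + 48*l - 72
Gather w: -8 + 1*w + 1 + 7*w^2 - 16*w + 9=7*w^2 - 15*w + 2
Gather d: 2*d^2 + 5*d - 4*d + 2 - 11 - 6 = 2*d^2 + d - 15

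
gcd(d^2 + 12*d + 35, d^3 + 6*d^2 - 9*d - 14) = d + 7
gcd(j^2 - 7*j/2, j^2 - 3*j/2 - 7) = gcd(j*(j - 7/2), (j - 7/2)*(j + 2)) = j - 7/2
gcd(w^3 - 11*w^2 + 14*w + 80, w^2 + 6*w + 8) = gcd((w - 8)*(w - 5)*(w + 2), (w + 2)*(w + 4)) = w + 2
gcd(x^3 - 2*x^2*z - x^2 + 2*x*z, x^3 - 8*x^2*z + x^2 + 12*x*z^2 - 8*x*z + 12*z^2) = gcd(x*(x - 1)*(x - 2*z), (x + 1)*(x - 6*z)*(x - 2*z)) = x - 2*z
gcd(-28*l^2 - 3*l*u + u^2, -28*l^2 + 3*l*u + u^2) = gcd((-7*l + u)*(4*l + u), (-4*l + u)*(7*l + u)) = 1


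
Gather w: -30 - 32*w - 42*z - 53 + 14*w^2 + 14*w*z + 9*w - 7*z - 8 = 14*w^2 + w*(14*z - 23) - 49*z - 91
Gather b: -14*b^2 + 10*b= -14*b^2 + 10*b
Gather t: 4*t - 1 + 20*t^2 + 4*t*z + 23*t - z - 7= 20*t^2 + t*(4*z + 27) - z - 8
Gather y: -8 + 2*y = 2*y - 8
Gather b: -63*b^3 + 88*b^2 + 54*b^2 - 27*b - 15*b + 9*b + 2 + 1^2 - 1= -63*b^3 + 142*b^2 - 33*b + 2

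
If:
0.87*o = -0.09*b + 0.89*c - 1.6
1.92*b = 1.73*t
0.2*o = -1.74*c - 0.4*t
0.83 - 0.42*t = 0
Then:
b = 1.78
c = -0.20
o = -2.23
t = 1.98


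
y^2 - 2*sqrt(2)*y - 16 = (y - 4*sqrt(2))*(y + 2*sqrt(2))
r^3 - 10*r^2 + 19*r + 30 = (r - 6)*(r - 5)*(r + 1)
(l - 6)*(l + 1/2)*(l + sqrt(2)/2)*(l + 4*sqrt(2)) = l^4 - 11*l^3/2 + 9*sqrt(2)*l^3/2 - 99*sqrt(2)*l^2/4 + l^2 - 22*l - 27*sqrt(2)*l/2 - 12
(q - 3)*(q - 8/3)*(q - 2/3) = q^3 - 19*q^2/3 + 106*q/9 - 16/3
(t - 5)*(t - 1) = t^2 - 6*t + 5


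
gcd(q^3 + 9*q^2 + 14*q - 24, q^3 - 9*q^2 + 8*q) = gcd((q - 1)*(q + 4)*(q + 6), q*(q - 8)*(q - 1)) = q - 1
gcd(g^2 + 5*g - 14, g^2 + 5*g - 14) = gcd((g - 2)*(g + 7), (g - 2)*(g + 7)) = g^2 + 5*g - 14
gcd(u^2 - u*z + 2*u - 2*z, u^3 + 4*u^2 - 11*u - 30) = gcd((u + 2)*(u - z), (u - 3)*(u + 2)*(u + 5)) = u + 2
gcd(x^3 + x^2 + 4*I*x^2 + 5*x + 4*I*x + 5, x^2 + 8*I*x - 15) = x + 5*I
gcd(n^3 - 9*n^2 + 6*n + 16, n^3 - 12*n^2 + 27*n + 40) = n^2 - 7*n - 8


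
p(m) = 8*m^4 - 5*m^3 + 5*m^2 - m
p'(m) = 32*m^3 - 15*m^2 + 10*m - 1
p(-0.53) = 3.31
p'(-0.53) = -15.28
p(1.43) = 27.63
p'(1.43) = 76.20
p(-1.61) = 89.19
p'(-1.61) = -189.53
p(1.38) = 24.02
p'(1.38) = 68.33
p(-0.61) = 4.71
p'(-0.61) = -19.94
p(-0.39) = 1.63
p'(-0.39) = -9.08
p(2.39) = 218.94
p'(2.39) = 374.08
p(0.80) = 3.12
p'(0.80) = 13.78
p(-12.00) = 175260.00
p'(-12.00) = -57577.00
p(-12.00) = 175260.00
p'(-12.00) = -57577.00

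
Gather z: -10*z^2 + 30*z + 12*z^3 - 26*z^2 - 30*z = 12*z^3 - 36*z^2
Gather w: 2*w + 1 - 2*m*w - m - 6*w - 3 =-m + w*(-2*m - 4) - 2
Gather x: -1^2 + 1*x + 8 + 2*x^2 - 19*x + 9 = 2*x^2 - 18*x + 16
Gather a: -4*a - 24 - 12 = -4*a - 36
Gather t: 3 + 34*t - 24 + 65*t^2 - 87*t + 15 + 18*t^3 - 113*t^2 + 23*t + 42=18*t^3 - 48*t^2 - 30*t + 36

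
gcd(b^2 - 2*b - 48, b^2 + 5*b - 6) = b + 6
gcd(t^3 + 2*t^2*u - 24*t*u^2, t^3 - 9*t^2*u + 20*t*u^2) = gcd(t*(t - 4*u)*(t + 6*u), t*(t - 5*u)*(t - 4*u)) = t^2 - 4*t*u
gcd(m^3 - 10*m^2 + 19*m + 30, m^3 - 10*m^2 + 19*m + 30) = m^3 - 10*m^2 + 19*m + 30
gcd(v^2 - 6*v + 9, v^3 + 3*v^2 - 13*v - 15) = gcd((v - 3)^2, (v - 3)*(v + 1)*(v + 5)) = v - 3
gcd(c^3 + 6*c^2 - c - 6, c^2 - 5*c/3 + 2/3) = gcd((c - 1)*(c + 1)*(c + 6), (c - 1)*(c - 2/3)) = c - 1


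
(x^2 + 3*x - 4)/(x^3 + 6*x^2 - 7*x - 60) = (x - 1)/(x^2 + 2*x - 15)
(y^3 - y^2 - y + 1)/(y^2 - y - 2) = (y^2 - 2*y + 1)/(y - 2)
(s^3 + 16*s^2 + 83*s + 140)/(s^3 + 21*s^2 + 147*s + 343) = (s^2 + 9*s + 20)/(s^2 + 14*s + 49)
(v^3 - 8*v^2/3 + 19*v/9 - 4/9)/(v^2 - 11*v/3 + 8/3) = (9*v^2 - 15*v + 4)/(3*(3*v - 8))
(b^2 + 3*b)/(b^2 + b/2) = 2*(b + 3)/(2*b + 1)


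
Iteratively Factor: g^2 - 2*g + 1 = (g - 1)*(g - 1)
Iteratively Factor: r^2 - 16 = (r - 4)*(r + 4)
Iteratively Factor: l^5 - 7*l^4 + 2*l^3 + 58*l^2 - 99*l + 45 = (l - 1)*(l^4 - 6*l^3 - 4*l^2 + 54*l - 45) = (l - 1)^2*(l^3 - 5*l^2 - 9*l + 45) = (l - 5)*(l - 1)^2*(l^2 - 9) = (l - 5)*(l - 1)^2*(l + 3)*(l - 3)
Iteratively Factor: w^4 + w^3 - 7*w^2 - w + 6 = (w - 1)*(w^3 + 2*w^2 - 5*w - 6) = (w - 1)*(w + 3)*(w^2 - w - 2) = (w - 2)*(w - 1)*(w + 3)*(w + 1)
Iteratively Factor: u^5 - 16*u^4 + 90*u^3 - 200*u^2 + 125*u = (u - 5)*(u^4 - 11*u^3 + 35*u^2 - 25*u) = (u - 5)^2*(u^3 - 6*u^2 + 5*u) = (u - 5)^3*(u^2 - u) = (u - 5)^3*(u - 1)*(u)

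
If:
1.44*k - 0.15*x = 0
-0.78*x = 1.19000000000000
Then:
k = -0.16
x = -1.53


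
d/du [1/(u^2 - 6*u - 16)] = 2*(3 - u)/(-u^2 + 6*u + 16)^2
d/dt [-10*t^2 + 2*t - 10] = 2 - 20*t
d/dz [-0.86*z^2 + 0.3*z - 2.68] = 0.3 - 1.72*z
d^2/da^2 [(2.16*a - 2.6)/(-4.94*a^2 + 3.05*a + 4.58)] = ((2.16*a - 2.6)*(9.88*a - 3.05)*(19.76*a - 6.1) + (64.0224*a - 38.864)*(-4.94*a^2 + 3.05*a + 4.58))/(-4.94*a^2 + 3.05*a + 4.58)^3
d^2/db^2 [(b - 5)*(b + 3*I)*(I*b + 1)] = 6*I*b - 4 - 10*I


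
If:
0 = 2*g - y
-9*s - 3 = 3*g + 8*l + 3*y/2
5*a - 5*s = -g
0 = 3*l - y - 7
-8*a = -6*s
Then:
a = -195/278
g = -325/278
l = 216/139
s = -130/139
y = -325/139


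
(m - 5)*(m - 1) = m^2 - 6*m + 5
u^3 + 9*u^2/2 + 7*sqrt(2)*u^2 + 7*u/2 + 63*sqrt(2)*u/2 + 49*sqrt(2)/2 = (u + 1)*(u + 7/2)*(u + 7*sqrt(2))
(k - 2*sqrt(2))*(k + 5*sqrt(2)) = k^2 + 3*sqrt(2)*k - 20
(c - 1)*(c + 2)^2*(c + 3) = c^4 + 6*c^3 + 9*c^2 - 4*c - 12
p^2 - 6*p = p*(p - 6)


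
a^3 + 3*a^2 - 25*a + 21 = (a - 3)*(a - 1)*(a + 7)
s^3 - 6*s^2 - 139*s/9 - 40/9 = (s - 8)*(s + 1/3)*(s + 5/3)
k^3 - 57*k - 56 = (k - 8)*(k + 1)*(k + 7)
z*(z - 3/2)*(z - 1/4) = z^3 - 7*z^2/4 + 3*z/8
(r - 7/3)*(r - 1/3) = r^2 - 8*r/3 + 7/9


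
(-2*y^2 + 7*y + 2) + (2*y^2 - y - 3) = 6*y - 1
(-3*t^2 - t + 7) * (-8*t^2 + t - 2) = 24*t^4 + 5*t^3 - 51*t^2 + 9*t - 14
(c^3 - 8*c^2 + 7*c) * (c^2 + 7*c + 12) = c^5 - c^4 - 37*c^3 - 47*c^2 + 84*c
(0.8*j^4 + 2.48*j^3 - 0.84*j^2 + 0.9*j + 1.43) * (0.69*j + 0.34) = 0.552*j^5 + 1.9832*j^4 + 0.2636*j^3 + 0.3354*j^2 + 1.2927*j + 0.4862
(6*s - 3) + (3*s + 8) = 9*s + 5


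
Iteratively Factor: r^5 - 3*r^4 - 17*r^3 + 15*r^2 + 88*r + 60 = (r - 5)*(r^4 + 2*r^3 - 7*r^2 - 20*r - 12) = (r - 5)*(r + 2)*(r^3 - 7*r - 6) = (r - 5)*(r + 2)^2*(r^2 - 2*r - 3) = (r - 5)*(r + 1)*(r + 2)^2*(r - 3)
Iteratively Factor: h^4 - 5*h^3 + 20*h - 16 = (h - 4)*(h^3 - h^2 - 4*h + 4) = (h - 4)*(h - 1)*(h^2 - 4) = (h - 4)*(h - 1)*(h + 2)*(h - 2)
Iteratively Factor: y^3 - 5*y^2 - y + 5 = (y - 5)*(y^2 - 1) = (y - 5)*(y - 1)*(y + 1)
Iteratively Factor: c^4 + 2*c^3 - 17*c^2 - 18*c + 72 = (c - 2)*(c^3 + 4*c^2 - 9*c - 36) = (c - 3)*(c - 2)*(c^2 + 7*c + 12) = (c - 3)*(c - 2)*(c + 4)*(c + 3)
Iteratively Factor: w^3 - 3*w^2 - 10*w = (w - 5)*(w^2 + 2*w) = w*(w - 5)*(w + 2)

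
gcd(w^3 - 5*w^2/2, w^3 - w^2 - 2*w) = w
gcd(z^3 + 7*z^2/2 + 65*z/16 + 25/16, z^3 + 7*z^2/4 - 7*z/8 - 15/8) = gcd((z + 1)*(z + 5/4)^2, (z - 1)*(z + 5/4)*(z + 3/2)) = z + 5/4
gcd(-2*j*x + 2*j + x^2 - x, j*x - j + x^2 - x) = x - 1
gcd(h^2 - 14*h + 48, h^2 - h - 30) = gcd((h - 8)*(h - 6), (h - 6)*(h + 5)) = h - 6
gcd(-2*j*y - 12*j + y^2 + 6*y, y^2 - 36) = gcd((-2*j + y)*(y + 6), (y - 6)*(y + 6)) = y + 6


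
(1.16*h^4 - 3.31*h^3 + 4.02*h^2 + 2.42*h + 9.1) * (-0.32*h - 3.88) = -0.3712*h^5 - 3.4416*h^4 + 11.5564*h^3 - 16.372*h^2 - 12.3016*h - 35.308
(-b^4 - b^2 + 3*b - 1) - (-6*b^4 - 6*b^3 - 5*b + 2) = 5*b^4 + 6*b^3 - b^2 + 8*b - 3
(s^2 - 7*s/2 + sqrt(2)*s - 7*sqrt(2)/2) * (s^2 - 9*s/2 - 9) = s^4 - 8*s^3 + sqrt(2)*s^3 - 8*sqrt(2)*s^2 + 27*s^2/4 + 27*sqrt(2)*s/4 + 63*s/2 + 63*sqrt(2)/2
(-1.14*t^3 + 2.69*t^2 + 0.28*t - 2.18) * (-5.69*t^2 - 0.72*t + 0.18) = 6.4866*t^5 - 14.4853*t^4 - 3.7352*t^3 + 12.6868*t^2 + 1.62*t - 0.3924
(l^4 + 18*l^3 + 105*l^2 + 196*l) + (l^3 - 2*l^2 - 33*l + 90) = l^4 + 19*l^3 + 103*l^2 + 163*l + 90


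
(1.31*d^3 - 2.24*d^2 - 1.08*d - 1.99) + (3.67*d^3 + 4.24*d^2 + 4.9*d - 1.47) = 4.98*d^3 + 2.0*d^2 + 3.82*d - 3.46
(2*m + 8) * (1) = 2*m + 8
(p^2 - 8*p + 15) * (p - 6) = p^3 - 14*p^2 + 63*p - 90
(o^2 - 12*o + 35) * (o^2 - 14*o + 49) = o^4 - 26*o^3 + 252*o^2 - 1078*o + 1715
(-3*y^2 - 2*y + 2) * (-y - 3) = 3*y^3 + 11*y^2 + 4*y - 6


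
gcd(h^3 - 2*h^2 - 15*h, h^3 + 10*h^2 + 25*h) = h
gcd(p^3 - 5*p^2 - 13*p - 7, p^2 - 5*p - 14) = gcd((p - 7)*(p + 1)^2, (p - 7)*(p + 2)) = p - 7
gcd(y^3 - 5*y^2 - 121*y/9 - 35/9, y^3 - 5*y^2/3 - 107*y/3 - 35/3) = y^2 - 20*y/3 - 7/3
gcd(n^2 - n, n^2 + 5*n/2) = n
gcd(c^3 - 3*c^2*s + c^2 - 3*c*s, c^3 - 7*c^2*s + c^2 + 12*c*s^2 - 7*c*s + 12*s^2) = -c^2 + 3*c*s - c + 3*s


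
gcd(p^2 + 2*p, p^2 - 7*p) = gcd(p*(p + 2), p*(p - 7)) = p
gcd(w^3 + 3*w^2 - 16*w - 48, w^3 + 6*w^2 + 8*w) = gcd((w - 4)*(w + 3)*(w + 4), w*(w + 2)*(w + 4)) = w + 4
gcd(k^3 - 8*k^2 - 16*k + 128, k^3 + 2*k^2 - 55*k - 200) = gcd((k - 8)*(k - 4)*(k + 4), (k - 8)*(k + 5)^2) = k - 8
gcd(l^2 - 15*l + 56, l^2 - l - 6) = 1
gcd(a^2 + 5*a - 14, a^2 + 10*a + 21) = a + 7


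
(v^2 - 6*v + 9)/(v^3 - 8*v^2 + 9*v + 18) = (v - 3)/(v^2 - 5*v - 6)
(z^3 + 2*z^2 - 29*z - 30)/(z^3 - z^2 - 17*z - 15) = (z + 6)/(z + 3)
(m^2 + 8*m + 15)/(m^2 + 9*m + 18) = (m + 5)/(m + 6)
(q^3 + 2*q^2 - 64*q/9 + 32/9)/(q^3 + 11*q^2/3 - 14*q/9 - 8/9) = (3*q - 4)/(3*q + 1)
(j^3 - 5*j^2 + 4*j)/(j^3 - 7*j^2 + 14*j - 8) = j/(j - 2)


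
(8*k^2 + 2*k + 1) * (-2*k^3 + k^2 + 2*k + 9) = -16*k^5 + 4*k^4 + 16*k^3 + 77*k^2 + 20*k + 9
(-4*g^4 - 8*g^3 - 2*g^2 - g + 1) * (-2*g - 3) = 8*g^5 + 28*g^4 + 28*g^3 + 8*g^2 + g - 3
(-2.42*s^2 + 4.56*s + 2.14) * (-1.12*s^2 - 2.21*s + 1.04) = 2.7104*s^4 + 0.241*s^3 - 14.9912*s^2 + 0.0129999999999999*s + 2.2256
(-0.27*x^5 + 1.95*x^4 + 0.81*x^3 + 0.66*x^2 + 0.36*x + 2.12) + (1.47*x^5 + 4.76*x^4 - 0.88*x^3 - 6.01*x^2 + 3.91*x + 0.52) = 1.2*x^5 + 6.71*x^4 - 0.07*x^3 - 5.35*x^2 + 4.27*x + 2.64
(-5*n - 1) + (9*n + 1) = 4*n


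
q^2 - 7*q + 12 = (q - 4)*(q - 3)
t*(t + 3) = t^2 + 3*t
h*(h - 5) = h^2 - 5*h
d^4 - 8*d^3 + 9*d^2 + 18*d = d*(d - 6)*(d - 3)*(d + 1)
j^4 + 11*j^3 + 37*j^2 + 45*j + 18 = (j + 1)^2*(j + 3)*(j + 6)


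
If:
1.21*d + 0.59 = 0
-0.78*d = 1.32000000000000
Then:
No Solution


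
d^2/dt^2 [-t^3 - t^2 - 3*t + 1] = -6*t - 2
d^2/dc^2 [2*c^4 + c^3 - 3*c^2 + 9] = 24*c^2 + 6*c - 6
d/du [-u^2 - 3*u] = -2*u - 3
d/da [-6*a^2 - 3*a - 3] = -12*a - 3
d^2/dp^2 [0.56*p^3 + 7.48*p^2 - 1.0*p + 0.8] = 3.36*p + 14.96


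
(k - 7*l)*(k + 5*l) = k^2 - 2*k*l - 35*l^2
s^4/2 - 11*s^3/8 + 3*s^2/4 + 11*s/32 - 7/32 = (s/2 + 1/4)*(s - 7/4)*(s - 1)*(s - 1/2)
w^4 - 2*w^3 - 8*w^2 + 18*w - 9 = (w - 3)*(w - 1)^2*(w + 3)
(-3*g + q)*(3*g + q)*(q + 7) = -9*g^2*q - 63*g^2 + q^3 + 7*q^2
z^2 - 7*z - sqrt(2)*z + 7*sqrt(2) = (z - 7)*(z - sqrt(2))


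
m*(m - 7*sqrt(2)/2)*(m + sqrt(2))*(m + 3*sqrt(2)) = m^4 + sqrt(2)*m^3/2 - 22*m^2 - 21*sqrt(2)*m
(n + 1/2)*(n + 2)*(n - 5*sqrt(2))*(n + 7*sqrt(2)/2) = n^4 - 3*sqrt(2)*n^3/2 + 5*n^3/2 - 34*n^2 - 15*sqrt(2)*n^2/4 - 175*n/2 - 3*sqrt(2)*n/2 - 35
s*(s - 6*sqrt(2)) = s^2 - 6*sqrt(2)*s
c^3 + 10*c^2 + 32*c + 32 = (c + 2)*(c + 4)^2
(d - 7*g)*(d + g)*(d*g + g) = d^3*g - 6*d^2*g^2 + d^2*g - 7*d*g^3 - 6*d*g^2 - 7*g^3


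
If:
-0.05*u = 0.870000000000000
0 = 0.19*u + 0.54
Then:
No Solution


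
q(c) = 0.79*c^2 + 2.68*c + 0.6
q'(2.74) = 7.01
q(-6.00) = 12.96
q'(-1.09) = 0.96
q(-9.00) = 40.47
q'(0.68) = 3.75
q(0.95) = 3.86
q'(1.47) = 5.00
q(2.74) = 13.87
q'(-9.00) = -11.54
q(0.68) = 2.79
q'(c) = 1.58*c + 2.68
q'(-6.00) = -6.80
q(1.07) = 4.37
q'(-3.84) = -3.39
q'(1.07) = 4.37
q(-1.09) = -1.38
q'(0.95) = 4.18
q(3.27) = 17.81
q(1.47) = 6.25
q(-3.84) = 1.96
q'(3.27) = 7.85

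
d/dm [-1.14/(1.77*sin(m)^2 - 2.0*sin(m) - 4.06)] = (4.0356*sin(m) - 2.28)*cos(m)/(-1.77*sin(m)^2 + 2.0*sin(m) + 4.06)^2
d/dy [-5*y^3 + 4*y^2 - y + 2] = -15*y^2 + 8*y - 1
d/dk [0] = 0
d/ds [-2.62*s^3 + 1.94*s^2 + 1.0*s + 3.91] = -7.86*s^2 + 3.88*s + 1.0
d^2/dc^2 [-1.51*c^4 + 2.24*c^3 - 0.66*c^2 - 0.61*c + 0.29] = -18.12*c^2 + 13.44*c - 1.32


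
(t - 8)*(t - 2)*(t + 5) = t^3 - 5*t^2 - 34*t + 80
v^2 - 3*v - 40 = (v - 8)*(v + 5)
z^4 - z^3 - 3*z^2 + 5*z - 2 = (z - 1)^3*(z + 2)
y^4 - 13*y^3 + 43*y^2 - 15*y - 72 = (y - 8)*(y - 3)^2*(y + 1)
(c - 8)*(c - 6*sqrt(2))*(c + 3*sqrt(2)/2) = c^3 - 8*c^2 - 9*sqrt(2)*c^2/2 - 18*c + 36*sqrt(2)*c + 144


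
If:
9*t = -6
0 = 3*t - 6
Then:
No Solution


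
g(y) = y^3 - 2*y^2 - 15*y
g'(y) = 3*y^2 - 4*y - 15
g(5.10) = 4.13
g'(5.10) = 42.63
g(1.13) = -18.06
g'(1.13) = -15.69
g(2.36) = -33.39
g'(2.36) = -7.73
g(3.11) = -35.91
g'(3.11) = 1.58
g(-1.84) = 14.60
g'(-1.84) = 2.52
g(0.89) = -14.23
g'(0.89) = -16.18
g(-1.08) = 12.61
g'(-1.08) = -7.18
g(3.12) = -35.90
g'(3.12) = 1.72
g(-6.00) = -198.00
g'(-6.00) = 117.00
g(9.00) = 432.00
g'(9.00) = 192.00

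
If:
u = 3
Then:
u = 3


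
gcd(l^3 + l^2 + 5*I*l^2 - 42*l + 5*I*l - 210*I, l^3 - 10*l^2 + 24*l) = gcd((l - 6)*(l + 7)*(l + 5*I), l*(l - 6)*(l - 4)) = l - 6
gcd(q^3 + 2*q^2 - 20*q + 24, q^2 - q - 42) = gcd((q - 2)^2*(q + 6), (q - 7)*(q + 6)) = q + 6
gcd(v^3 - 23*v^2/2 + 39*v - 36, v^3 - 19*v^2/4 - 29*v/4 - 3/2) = v - 6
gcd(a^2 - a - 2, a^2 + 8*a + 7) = a + 1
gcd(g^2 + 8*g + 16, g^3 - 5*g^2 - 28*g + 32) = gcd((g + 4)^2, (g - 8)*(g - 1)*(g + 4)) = g + 4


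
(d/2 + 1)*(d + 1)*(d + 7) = d^3/2 + 5*d^2 + 23*d/2 + 7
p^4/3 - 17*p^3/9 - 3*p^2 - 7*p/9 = p*(p/3 + 1/3)*(p - 7)*(p + 1/3)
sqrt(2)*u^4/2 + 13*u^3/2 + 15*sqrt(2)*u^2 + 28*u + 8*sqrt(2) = (u/2 + sqrt(2))*(u + 2*sqrt(2))^2*(sqrt(2)*u + 1)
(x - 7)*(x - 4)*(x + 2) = x^3 - 9*x^2 + 6*x + 56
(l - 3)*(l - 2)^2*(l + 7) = l^4 - 33*l^2 + 100*l - 84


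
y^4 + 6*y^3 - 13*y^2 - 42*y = y*(y - 3)*(y + 2)*(y + 7)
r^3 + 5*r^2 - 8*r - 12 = (r - 2)*(r + 1)*(r + 6)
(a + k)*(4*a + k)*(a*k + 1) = 4*a^3*k + 5*a^2*k^2 + 4*a^2 + a*k^3 + 5*a*k + k^2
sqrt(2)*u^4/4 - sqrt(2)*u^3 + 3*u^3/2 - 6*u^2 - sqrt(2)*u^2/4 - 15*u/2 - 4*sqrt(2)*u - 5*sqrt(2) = (u/2 + sqrt(2)/2)*(u - 5)*(u + 2*sqrt(2))*(sqrt(2)*u/2 + sqrt(2)/2)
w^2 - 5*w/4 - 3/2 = (w - 2)*(w + 3/4)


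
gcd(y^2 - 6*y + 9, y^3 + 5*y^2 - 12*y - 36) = y - 3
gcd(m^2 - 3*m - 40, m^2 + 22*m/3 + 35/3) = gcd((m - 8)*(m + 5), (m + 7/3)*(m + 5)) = m + 5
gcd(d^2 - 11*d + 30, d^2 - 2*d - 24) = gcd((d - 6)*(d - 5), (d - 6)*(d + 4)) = d - 6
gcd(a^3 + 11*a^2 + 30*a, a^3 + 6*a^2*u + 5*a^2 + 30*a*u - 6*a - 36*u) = a + 6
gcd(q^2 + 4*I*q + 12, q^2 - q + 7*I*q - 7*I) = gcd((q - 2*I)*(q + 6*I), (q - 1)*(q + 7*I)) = 1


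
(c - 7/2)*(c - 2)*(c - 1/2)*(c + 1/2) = c^4 - 11*c^3/2 + 27*c^2/4 + 11*c/8 - 7/4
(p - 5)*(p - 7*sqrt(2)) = p^2 - 7*sqrt(2)*p - 5*p + 35*sqrt(2)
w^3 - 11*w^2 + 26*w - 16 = (w - 8)*(w - 2)*(w - 1)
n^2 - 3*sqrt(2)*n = n*(n - 3*sqrt(2))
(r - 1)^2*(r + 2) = r^3 - 3*r + 2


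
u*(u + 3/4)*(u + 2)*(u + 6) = u^4 + 35*u^3/4 + 18*u^2 + 9*u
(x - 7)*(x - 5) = x^2 - 12*x + 35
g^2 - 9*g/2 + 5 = (g - 5/2)*(g - 2)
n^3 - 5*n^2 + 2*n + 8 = (n - 4)*(n - 2)*(n + 1)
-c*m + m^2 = m*(-c + m)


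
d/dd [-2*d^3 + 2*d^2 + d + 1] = -6*d^2 + 4*d + 1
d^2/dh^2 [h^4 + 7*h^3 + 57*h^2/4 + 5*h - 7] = 12*h^2 + 42*h + 57/2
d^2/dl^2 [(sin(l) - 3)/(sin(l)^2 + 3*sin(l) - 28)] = (-sin(l)^5 + 15*sin(l)^4 - 139*sin(l)^3 + 261*sin(l)^2 - 418*sin(l) - 54)/(sin(l)^2 + 3*sin(l) - 28)^3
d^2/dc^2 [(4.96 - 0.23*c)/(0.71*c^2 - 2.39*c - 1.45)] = ((0.23*c - 4.96)*(1.42*c - 2.39)*(2.84*c - 4.78) + (0.9798*c - 8.1426)*(-0.71*c^2 + 2.39*c + 1.45))/(-0.71*c^2 + 2.39*c + 1.45)^3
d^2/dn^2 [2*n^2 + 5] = 4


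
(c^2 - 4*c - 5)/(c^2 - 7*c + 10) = (c + 1)/(c - 2)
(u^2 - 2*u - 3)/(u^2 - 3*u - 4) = (u - 3)/(u - 4)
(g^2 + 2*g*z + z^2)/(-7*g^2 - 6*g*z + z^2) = (g + z)/(-7*g + z)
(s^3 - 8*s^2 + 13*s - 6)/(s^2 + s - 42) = (s^2 - 2*s + 1)/(s + 7)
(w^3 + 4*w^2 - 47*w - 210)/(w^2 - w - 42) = w + 5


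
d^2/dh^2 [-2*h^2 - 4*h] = -4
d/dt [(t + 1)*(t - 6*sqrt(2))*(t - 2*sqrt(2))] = 3*t^2 - 16*sqrt(2)*t + 2*t - 8*sqrt(2) + 24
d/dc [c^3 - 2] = 3*c^2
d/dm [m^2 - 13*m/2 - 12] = 2*m - 13/2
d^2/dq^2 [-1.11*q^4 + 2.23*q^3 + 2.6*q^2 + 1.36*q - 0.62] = -13.32*q^2 + 13.38*q + 5.2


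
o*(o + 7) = o^2 + 7*o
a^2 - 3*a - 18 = (a - 6)*(a + 3)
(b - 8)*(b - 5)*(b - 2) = b^3 - 15*b^2 + 66*b - 80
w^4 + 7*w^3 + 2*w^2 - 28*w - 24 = (w - 2)*(w + 1)*(w + 2)*(w + 6)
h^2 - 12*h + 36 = (h - 6)^2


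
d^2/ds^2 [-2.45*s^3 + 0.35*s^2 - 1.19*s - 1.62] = 0.7 - 14.7*s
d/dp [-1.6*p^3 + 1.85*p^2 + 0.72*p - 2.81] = -4.8*p^2 + 3.7*p + 0.72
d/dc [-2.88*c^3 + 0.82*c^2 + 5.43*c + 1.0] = -8.64*c^2 + 1.64*c + 5.43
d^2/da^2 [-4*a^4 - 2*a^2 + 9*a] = -48*a^2 - 4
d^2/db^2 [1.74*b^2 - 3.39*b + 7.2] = 3.48000000000000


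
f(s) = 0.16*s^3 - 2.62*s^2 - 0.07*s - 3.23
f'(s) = 0.48*s^2 - 5.24*s - 0.07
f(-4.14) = -59.20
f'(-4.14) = 29.85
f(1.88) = -11.56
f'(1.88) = -8.22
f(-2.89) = -28.77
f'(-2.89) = 19.08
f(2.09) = -13.36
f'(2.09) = -8.92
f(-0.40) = -3.63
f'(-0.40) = 2.10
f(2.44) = -16.67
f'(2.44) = -10.00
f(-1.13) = -6.73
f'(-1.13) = 6.46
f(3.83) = -32.94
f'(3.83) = -13.10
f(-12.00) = -656.15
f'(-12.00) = 131.93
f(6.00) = -63.41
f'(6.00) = -14.23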